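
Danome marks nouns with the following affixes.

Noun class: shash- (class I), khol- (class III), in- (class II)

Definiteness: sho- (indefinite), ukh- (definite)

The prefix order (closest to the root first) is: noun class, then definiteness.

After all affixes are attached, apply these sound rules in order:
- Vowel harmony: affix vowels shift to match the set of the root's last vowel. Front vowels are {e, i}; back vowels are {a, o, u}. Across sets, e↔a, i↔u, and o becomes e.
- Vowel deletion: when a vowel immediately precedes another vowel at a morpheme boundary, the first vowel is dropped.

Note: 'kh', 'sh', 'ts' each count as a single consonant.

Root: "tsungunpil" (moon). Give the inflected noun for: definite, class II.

Attach noun class class II in- → intsungunpil.
Attach definiteness definite ukh- → ukhintsungunpil.
Apply vowel harmony: ukhintsungunpil → ikhintsungunpil.
Vowel deletion: no change.

ikhintsungunpil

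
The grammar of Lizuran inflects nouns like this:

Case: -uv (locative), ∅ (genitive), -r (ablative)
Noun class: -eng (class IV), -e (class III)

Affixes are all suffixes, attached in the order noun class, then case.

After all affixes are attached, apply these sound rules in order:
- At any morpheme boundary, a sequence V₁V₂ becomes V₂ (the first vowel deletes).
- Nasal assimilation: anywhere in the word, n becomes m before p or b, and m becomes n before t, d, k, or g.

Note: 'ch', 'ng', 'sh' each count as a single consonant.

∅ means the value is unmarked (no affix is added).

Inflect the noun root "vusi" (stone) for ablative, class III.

vuser

Attach noun class class III -e → vusie.
Attach case ablative -r → vusier.
Apply vowel deletion: vusier → vuser.
Nasal assimilation: no change.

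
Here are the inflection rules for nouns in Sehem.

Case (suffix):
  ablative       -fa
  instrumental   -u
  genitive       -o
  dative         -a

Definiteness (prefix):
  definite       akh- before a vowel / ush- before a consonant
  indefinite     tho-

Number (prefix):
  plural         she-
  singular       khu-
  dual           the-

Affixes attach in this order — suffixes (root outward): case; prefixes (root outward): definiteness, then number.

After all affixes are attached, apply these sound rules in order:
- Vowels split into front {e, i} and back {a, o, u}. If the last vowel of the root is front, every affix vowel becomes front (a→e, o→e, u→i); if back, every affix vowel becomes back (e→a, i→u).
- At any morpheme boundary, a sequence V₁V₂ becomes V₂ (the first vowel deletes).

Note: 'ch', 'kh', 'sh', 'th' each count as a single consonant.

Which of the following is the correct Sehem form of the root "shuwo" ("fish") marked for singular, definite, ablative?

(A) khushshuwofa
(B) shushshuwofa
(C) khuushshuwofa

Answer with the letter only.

A

Attach definiteness definite ush- (before consonant 'sh') → ushshuwo.
Attach case ablative -fa → ushshuwofa.
Attach number singular khu- → khuushshuwofa.
Vowel harmony: no change.
Apply vowel deletion: khuushshuwofa → khushshuwofa.
So the correct form is khushshuwofa, option (A).
(B) shushshuwofa is wrong: it uses plural instead of singular for number.
(C) khuushshuwofa is wrong: it fails to apply the sound rule(s).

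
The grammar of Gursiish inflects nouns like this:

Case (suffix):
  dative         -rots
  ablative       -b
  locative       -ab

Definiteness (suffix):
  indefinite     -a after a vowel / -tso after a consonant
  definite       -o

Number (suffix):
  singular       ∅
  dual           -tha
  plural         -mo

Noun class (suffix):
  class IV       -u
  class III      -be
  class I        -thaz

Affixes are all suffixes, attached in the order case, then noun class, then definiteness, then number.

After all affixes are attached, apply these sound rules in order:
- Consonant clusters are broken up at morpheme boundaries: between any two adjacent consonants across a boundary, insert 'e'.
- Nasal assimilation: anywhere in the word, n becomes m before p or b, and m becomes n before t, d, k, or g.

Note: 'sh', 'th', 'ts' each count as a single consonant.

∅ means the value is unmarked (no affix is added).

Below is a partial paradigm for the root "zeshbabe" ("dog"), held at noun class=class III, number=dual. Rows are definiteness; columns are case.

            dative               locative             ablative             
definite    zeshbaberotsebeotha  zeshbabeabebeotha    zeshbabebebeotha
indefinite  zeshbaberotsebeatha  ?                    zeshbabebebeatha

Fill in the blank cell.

zeshbabeabebeatha

Attach case locative -ab → zeshbabeab.
Attach noun class class III -be → zeshbabeabbe.
Attach definiteness indefinite -a (after vowel 'e') → zeshbabeabbea.
Attach number dual -tha → zeshbabeabbeatha.
Apply epenthesis: zeshbabeabbeatha → zeshbabeabebeatha.
Nasal assimilation: no change.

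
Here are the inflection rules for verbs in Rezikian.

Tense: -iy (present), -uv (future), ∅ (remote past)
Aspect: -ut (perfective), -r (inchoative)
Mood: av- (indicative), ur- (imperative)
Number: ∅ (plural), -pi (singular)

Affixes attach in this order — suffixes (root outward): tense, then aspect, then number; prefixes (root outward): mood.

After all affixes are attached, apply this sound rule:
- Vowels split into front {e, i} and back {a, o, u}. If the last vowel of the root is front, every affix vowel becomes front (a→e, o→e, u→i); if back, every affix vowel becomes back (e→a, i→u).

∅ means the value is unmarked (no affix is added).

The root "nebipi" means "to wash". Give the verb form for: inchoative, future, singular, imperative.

irnebipiivrpi

Attach tense future -uv → nebipiuv.
Attach aspect inchoative -r → nebipiuvr.
Attach mood imperative ur- → urnebipiuvr.
Attach number singular -pi → urnebipiuvrpi.
Apply vowel harmony: urnebipiuvrpi → irnebipiivrpi.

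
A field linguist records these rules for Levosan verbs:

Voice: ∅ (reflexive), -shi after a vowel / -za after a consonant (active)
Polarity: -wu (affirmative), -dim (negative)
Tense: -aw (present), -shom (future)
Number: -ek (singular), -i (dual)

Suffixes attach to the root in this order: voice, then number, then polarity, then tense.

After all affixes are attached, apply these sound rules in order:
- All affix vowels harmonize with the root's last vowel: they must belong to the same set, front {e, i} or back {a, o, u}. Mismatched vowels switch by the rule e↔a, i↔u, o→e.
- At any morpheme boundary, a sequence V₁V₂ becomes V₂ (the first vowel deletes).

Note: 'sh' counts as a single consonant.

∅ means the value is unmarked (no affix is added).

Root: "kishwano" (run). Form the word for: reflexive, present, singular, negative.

voice = reflexive: zero marking, form stays kishwano.
Attach number singular -ek → kishwanoek.
Attach polarity negative -dim → kishwanoekdim.
Attach tense present -aw → kishwanoekdimaw.
Apply vowel harmony: kishwanoekdimaw → kishwanoakdumaw.
Apply vowel deletion: kishwanoakdumaw → kishwanakdumaw.

kishwanakdumaw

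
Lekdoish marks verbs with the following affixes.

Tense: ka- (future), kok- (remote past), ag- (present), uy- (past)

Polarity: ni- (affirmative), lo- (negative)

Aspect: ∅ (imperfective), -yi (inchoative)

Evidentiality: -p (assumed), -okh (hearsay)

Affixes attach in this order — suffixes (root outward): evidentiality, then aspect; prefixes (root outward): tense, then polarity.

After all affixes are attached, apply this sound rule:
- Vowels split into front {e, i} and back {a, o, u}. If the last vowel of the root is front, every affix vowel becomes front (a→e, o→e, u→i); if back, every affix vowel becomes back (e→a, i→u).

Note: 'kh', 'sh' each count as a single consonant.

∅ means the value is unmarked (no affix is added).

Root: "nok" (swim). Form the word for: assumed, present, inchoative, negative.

loagnokpyu

Attach tense present ag- → agnok.
Attach evidentiality assumed -p → agnokp.
Attach polarity negative lo- → loagnokp.
Attach aspect inchoative -yi → loagnokpyi.
Apply vowel harmony: loagnokpyi → loagnokpyu.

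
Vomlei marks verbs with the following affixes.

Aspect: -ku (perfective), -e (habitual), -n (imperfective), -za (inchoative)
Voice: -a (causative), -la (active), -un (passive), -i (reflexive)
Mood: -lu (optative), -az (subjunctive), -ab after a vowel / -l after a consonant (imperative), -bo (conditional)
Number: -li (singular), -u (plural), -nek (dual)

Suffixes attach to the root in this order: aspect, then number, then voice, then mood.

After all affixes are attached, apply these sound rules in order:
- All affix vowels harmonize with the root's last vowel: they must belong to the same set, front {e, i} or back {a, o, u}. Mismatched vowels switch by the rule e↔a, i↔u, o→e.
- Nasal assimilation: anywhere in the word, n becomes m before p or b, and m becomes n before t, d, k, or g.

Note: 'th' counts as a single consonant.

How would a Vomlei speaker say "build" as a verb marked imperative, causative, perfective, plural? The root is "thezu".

Attach aspect perfective -ku → thezuku.
Attach number plural -u → thezukuu.
Attach voice causative -a → thezukuua.
Attach mood imperative -ab (after vowel 'a') → thezukuuaab.
Vowel harmony: no change.
Nasal assimilation: no change.

thezukuuaab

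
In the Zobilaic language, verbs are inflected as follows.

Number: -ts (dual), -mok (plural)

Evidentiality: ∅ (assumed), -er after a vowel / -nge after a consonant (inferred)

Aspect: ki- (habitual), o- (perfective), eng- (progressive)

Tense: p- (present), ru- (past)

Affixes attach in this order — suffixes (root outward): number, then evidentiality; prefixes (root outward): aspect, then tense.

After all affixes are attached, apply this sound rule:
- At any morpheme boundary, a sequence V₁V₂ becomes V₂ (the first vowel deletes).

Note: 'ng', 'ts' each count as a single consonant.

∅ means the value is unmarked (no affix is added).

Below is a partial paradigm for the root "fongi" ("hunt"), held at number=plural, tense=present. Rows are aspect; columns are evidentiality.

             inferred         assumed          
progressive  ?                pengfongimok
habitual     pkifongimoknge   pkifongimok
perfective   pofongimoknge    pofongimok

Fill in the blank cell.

Attach aspect progressive eng- → engfongi.
Attach number plural -mok → engfongimok.
Attach tense present p- → pengfongimok.
Attach evidentiality inferred -nge (after consonant 'k') → pengfongimoknge.
Vowel deletion: no change.

pengfongimoknge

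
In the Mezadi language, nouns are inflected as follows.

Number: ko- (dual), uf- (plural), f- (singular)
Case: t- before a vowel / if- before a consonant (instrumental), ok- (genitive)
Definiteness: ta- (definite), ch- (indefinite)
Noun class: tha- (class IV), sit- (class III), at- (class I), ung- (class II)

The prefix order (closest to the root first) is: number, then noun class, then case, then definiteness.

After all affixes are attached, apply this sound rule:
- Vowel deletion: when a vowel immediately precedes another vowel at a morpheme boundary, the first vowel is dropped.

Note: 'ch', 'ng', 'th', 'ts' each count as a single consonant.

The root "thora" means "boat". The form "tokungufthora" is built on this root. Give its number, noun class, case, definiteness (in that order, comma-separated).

plural, class II, genitive, definite

Segment: ta-ok-ung-uf-thora.
number: uf- → plural.
noun class: ung- → class II.
case: ok- → genitive.
definiteness: ta- → definite.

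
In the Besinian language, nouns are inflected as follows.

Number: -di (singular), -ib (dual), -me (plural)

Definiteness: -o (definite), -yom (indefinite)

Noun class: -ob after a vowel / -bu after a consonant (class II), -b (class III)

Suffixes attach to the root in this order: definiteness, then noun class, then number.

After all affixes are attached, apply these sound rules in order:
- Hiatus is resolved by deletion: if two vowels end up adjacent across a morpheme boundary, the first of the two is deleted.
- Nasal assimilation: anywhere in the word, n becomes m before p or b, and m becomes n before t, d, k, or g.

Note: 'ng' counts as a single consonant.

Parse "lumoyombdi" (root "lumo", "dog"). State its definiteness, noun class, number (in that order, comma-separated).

Segment: lumo-yom-b-di.
definiteness: -yom → indefinite.
noun class: -b → class III.
number: -di → singular.

indefinite, class III, singular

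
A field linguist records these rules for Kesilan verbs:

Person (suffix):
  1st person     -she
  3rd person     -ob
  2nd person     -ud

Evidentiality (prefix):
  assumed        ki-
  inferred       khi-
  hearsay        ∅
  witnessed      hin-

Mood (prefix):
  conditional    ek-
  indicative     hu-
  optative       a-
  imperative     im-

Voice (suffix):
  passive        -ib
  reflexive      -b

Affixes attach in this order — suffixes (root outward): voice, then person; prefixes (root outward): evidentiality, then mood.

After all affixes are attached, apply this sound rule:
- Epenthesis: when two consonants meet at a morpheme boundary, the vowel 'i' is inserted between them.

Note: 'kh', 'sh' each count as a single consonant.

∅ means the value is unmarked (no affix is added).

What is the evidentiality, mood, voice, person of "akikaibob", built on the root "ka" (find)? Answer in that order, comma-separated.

assumed, optative, passive, 3rd person

Segment: a-ki-ka-ib-ob.
evidentiality: ki- → assumed.
mood: a- → optative.
voice: -ib → passive.
person: -ob → 3rd person.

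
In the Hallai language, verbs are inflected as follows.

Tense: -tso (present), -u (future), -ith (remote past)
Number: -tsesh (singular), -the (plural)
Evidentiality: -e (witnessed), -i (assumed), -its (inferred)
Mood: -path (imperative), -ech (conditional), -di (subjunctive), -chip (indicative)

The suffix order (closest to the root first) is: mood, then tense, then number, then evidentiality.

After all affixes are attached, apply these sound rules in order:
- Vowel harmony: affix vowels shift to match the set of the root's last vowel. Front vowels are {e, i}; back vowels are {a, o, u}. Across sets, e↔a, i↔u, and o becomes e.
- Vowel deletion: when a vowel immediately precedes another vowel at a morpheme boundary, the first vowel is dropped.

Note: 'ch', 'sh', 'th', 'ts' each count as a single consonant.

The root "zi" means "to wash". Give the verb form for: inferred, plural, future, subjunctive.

zidithits

Attach mood subjunctive -di → zidi.
Attach tense future -u → zidiu.
Attach number plural -the → zidiuthe.
Attach evidentiality inferred -its → zidiutheits.
Apply vowel harmony: zidiutheits → zidiitheits.
Apply vowel deletion: zidiitheits → zidithits.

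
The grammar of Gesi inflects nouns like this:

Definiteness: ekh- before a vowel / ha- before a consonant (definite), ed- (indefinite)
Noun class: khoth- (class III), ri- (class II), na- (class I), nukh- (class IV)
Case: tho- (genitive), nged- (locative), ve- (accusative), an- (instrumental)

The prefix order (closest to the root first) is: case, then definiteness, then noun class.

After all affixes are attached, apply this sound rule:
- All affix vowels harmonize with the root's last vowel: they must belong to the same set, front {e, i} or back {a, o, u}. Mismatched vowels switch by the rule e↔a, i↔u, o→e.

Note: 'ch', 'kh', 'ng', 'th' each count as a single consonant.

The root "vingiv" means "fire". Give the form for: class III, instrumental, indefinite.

Attach case instrumental an- → anvingiv.
Attach definiteness indefinite ed- → edanvingiv.
Attach noun class class III khoth- → khothedanvingiv.
Apply vowel harmony: khothedanvingiv → khethedenvingiv.

khethedenvingiv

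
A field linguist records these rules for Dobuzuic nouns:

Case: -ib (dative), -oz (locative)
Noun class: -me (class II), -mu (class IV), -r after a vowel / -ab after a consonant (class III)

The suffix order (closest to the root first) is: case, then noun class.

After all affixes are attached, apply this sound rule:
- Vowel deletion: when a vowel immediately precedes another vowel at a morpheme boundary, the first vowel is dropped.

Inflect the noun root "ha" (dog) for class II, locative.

hozme

Attach case locative -oz → haoz.
Attach noun class class II -me → haozme.
Apply vowel deletion: haozme → hozme.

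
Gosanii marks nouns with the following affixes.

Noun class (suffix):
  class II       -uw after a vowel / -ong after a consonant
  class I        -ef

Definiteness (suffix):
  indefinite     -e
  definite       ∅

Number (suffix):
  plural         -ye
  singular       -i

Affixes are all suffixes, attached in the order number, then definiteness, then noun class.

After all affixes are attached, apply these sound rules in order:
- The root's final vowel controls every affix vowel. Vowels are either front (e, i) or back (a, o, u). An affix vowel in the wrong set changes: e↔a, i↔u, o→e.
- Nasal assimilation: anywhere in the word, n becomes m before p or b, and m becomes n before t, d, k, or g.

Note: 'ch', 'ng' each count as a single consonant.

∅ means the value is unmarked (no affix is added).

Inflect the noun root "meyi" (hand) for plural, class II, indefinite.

meyiyeeiw

Attach number plural -ye → meyiye.
Attach definiteness indefinite -e → meyiyee.
Attach noun class class II -uw (after vowel 'e') → meyiyeeuw.
Apply vowel harmony: meyiyeeuw → meyiyeeiw.
Nasal assimilation: no change.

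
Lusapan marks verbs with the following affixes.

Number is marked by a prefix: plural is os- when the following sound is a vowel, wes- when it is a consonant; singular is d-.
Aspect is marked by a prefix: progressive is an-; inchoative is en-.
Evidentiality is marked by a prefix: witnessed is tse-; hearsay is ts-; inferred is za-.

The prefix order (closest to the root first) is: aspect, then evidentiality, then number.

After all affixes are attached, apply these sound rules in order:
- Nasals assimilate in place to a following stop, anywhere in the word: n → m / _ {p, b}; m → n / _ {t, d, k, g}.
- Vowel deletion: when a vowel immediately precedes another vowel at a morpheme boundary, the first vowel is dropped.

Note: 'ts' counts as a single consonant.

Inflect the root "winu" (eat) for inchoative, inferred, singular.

Attach aspect inchoative en- → enwinu.
Attach evidentiality inferred za- → zaenwinu.
Attach number singular d- → dzaenwinu.
Nasal assimilation: no change.
Apply vowel deletion: dzaenwinu → dzenwinu.

dzenwinu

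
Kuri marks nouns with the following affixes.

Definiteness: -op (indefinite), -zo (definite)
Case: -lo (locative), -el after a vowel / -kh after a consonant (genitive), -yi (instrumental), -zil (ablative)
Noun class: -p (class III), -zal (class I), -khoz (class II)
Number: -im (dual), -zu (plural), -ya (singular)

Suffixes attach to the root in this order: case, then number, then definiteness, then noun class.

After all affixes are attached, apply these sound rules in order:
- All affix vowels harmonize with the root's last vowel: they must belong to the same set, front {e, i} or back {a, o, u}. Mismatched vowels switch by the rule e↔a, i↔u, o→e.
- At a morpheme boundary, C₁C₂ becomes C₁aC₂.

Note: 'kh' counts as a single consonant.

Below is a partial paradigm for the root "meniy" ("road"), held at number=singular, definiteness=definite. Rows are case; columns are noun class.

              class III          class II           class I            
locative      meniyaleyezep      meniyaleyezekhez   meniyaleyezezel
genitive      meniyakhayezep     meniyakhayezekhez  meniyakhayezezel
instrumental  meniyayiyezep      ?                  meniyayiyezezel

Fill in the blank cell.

meniyayiyezekhez

Attach case instrumental -yi → meniyyi.
Attach number singular -ya → meniyyiya.
Attach definiteness definite -zo → meniyyiyazo.
Attach noun class class II -khoz → meniyyiyazokhoz.
Apply vowel harmony: meniyyiyazokhoz → meniyyiyezekhez.
Apply epenthesis: meniyyiyezekhez → meniyayiyezekhez.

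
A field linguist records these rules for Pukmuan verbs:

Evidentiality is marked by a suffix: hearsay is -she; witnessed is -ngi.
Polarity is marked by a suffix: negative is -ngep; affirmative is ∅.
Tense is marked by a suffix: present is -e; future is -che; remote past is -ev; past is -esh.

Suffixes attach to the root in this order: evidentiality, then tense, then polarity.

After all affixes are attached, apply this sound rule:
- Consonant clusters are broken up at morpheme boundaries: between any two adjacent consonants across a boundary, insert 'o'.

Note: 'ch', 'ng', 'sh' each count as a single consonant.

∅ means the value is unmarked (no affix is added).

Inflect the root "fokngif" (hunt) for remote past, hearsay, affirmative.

Attach evidentiality hearsay -she → fokngifshe.
Attach tense remote past -ev → fokngifsheev.
polarity = affirmative: zero marking, form stays fokngifsheev.
Apply epenthesis: fokngifsheev → fokngifosheev.

fokngifosheev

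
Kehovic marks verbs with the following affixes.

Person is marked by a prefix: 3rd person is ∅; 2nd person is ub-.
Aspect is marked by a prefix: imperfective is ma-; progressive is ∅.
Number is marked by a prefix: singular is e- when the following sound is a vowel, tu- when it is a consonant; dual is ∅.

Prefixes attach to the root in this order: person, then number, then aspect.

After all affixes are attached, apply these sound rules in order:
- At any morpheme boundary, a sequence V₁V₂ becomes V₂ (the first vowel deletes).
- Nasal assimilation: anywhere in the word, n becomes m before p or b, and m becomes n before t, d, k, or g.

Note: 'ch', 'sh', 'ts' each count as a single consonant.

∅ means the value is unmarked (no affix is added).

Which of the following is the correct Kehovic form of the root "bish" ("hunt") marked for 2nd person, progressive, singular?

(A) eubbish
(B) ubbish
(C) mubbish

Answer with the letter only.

Attach person 2nd person ub- → ubbish.
Attach number singular e- (before vowel 'u') → eubbish.
aspect = progressive: zero marking, form stays eubbish.
Apply vowel deletion: eubbish → ubbish.
Nasal assimilation: no change.
So the correct form is ubbish, option (B).
(C) mubbish is wrong: it uses imperfective instead of progressive for aspect.
(A) eubbish is wrong: it fails to apply the sound rule(s).

B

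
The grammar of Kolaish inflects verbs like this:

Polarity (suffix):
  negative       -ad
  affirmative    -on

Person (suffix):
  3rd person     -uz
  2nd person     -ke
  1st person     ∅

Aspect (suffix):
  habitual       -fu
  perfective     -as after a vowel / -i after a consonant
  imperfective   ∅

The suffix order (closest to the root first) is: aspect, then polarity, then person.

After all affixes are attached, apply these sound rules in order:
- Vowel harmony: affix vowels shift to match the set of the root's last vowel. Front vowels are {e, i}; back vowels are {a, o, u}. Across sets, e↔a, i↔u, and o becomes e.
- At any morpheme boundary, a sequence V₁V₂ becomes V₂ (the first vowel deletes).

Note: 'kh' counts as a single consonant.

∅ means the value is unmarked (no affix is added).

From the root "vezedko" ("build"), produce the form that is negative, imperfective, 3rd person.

aspect = imperfective: zero marking, form stays vezedko.
Attach polarity negative -ad → vezedkoad.
Attach person 3rd person -uz → vezedkoaduz.
Vowel harmony: no change.
Apply vowel deletion: vezedkoaduz → vezedkaduz.

vezedkaduz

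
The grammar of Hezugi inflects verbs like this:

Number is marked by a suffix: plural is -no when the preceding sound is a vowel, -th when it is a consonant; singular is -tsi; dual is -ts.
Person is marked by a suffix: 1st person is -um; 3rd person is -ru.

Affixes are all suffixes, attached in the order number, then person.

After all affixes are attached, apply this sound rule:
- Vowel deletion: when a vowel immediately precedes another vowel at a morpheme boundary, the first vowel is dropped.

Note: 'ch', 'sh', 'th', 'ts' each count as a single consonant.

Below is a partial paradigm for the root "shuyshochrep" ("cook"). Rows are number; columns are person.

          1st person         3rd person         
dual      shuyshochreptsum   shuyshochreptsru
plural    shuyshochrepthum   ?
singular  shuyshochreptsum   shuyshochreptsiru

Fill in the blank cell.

Attach number plural -th (after consonant 'p') → shuyshochrepth.
Attach person 3rd person -ru → shuyshochrepthru.
Vowel deletion: no change.

shuyshochrepthru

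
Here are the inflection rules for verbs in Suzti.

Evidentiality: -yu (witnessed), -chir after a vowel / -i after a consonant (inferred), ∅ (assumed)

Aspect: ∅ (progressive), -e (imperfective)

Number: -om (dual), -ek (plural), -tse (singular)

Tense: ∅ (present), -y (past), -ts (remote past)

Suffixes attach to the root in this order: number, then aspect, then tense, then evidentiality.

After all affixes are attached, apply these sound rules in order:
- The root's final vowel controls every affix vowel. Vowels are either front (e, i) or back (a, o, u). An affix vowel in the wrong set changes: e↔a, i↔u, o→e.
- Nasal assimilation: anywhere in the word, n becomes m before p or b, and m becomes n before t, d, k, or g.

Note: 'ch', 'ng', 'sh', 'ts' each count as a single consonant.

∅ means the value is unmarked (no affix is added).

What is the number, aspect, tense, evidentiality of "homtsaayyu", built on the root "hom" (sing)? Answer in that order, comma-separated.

Segment: hom-tse-e-y-yu.
number: -tse → singular.
aspect: -e → imperfective.
tense: -y → past.
evidentiality: -yu → witnessed.

singular, imperfective, past, witnessed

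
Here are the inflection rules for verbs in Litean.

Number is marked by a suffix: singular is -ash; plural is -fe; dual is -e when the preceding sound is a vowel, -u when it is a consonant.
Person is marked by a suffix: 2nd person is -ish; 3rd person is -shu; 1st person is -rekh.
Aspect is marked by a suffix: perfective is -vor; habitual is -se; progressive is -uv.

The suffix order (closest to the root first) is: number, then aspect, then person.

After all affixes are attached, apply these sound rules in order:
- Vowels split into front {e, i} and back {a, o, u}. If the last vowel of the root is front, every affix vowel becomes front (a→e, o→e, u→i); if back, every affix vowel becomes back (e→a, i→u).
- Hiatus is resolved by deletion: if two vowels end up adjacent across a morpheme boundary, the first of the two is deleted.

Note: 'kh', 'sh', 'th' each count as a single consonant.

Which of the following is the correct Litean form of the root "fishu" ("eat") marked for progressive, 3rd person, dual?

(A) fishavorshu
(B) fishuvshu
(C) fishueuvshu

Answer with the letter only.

Attach number dual -e (after vowel 'u') → fishue.
Attach aspect progressive -uv → fishueuv.
Attach person 3rd person -shu → fishueuvshu.
Apply vowel harmony: fishueuvshu → fishuauvshu.
Apply vowel deletion: fishuauvshu → fishuvshu.
So the correct form is fishuvshu, option (B).
(A) fishavorshu is wrong: it uses perfective instead of progressive for aspect.
(C) fishueuvshu is wrong: it fails to apply the sound rule(s).

B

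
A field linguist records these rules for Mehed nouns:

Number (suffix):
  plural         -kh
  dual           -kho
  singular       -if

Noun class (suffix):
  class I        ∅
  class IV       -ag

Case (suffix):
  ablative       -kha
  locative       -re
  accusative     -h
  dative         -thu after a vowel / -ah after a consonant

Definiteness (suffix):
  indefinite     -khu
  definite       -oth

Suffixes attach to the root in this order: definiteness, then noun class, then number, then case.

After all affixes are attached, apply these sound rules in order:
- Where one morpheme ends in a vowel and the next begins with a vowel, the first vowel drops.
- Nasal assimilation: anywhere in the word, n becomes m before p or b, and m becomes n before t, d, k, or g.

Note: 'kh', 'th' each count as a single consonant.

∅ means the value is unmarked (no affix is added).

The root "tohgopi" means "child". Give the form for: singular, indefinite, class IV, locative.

tohgopikhagifre

Attach definiteness indefinite -khu → tohgopikhu.
Attach noun class class IV -ag → tohgopikhuag.
Attach number singular -if → tohgopikhuagif.
Attach case locative -re → tohgopikhuagifre.
Apply vowel deletion: tohgopikhuagifre → tohgopikhagifre.
Nasal assimilation: no change.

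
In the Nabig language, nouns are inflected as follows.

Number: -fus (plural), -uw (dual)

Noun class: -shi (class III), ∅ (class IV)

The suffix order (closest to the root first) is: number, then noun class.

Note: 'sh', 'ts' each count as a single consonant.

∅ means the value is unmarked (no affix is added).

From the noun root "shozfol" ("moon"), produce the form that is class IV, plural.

shozfolfus

Attach number plural -fus → shozfolfus.
noun class = class IV: zero marking, form stays shozfolfus.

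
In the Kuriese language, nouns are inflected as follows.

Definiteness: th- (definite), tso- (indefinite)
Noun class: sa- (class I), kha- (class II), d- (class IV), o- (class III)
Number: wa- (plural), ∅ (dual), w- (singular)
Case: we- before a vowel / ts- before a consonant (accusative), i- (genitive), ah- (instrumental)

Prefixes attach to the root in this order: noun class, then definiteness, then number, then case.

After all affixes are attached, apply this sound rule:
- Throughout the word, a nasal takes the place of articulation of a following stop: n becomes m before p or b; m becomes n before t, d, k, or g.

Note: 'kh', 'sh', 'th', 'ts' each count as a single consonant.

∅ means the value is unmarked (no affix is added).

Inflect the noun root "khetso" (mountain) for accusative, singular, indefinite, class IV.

Attach noun class class IV d- → dkhetso.
Attach definiteness indefinite tso- → tsodkhetso.
Attach number singular w- → wtsodkhetso.
Attach case accusative ts- (before consonant 'w') → tswtsodkhetso.
Nasal assimilation: no change.

tswtsodkhetso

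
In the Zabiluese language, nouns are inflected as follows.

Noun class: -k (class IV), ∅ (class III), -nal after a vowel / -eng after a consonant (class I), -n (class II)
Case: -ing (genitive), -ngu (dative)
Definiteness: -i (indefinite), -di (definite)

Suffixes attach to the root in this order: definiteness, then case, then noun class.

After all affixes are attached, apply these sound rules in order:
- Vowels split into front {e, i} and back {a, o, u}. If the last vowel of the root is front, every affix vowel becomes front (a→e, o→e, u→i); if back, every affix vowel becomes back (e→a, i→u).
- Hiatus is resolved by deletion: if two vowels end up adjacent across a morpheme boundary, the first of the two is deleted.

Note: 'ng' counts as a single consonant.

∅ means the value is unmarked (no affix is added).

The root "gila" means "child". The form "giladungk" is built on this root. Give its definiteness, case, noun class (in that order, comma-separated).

Segment: gila-di-ing-k.
definiteness: -di → definite.
case: -ing → genitive.
noun class: -k → class IV.

definite, genitive, class IV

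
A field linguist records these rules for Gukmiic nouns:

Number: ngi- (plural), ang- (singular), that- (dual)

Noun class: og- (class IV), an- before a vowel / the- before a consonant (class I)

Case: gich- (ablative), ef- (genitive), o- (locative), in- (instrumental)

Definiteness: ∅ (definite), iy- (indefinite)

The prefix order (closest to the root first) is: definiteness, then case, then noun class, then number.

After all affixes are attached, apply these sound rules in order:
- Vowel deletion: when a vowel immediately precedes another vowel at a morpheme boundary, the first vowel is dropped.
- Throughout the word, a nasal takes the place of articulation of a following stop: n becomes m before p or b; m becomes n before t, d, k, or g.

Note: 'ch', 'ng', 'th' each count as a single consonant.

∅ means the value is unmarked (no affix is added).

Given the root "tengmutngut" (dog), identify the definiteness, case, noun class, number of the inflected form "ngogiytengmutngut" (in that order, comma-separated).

indefinite, locative, class IV, plural

Segment: ngi-og-o-iy-tengmutngut.
definiteness: iy- → indefinite.
case: o- → locative.
noun class: og- → class IV.
number: ngi- → plural.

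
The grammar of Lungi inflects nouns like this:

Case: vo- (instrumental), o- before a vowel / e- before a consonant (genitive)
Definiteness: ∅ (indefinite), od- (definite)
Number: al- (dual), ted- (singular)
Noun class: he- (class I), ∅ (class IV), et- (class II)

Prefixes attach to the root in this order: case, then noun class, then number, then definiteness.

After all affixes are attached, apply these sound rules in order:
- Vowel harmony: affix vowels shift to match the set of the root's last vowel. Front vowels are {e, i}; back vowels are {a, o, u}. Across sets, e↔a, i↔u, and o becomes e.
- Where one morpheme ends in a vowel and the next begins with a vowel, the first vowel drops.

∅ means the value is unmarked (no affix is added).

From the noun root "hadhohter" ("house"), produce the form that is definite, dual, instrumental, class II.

Attach case instrumental vo- → vohadhohter.
Attach noun class class II et- → etvohadhohter.
Attach number dual al- → aletvohadhohter.
Attach definiteness definite od- → odaletvohadhohter.
Apply vowel harmony: odaletvohadhohter → edeletvehadhohter.
Vowel deletion: no change.

edeletvehadhohter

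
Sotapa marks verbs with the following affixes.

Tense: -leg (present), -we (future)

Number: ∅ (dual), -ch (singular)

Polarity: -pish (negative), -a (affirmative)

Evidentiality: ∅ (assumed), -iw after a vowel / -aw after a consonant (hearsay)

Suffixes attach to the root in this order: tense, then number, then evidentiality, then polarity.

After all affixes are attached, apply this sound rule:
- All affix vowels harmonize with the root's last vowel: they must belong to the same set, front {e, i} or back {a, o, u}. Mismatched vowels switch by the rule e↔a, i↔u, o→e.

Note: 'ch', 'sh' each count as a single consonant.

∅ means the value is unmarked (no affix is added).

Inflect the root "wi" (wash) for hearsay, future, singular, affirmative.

Attach tense future -we → wiwe.
Attach number singular -ch → wiwech.
Attach evidentiality hearsay -aw (after consonant 'ch') → wiwechaw.
Attach polarity affirmative -a → wiwechawa.
Apply vowel harmony: wiwechawa → wiwechewe.

wiwechewe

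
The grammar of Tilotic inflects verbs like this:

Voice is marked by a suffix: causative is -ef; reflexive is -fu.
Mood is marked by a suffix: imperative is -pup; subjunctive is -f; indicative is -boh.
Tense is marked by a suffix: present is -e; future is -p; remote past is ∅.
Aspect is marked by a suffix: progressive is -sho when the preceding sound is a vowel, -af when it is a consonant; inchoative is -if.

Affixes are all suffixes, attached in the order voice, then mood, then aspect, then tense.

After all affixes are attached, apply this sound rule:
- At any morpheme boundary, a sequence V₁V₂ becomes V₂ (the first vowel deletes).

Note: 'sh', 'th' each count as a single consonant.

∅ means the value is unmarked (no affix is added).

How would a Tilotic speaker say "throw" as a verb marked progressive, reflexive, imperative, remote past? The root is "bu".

Attach voice reflexive -fu → bufu.
Attach mood imperative -pup → bufupup.
Attach aspect progressive -af (after consonant 'p') → bufupupaf.
tense = remote past: zero marking, form stays bufupupaf.
Vowel deletion: no change.

bufupupaf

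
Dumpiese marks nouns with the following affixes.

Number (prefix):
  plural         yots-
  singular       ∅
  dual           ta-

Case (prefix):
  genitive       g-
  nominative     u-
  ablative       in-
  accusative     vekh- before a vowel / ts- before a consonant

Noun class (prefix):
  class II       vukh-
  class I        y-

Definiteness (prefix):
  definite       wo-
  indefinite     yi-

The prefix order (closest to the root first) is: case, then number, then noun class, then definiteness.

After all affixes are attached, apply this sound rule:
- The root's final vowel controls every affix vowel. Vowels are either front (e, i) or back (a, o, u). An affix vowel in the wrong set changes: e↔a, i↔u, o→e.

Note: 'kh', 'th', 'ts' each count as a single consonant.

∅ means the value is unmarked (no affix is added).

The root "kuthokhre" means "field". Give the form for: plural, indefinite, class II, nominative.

yivikhyetsikuthokhre

Attach case nominative u- → ukuthokhre.
Attach number plural yots- → yotsukuthokhre.
Attach noun class class II vukh- → vukhyotsukuthokhre.
Attach definiteness indefinite yi- → yivukhyotsukuthokhre.
Apply vowel harmony: yivukhyotsukuthokhre → yivikhyetsikuthokhre.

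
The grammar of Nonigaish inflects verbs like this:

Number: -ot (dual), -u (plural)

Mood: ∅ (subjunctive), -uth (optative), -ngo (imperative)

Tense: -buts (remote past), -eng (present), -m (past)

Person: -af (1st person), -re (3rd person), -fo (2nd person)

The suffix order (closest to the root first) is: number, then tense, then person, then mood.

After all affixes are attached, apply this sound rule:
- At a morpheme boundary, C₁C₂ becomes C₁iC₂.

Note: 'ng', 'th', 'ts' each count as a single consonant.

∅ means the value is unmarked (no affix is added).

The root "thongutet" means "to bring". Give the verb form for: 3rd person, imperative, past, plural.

thongutetumirengo

Attach number plural -u → thongutetu.
Attach tense past -m → thongutetum.
Attach person 3rd person -re → thongutetumre.
Attach mood imperative -ngo → thongutetumrengo.
Apply epenthesis: thongutetumrengo → thongutetumirengo.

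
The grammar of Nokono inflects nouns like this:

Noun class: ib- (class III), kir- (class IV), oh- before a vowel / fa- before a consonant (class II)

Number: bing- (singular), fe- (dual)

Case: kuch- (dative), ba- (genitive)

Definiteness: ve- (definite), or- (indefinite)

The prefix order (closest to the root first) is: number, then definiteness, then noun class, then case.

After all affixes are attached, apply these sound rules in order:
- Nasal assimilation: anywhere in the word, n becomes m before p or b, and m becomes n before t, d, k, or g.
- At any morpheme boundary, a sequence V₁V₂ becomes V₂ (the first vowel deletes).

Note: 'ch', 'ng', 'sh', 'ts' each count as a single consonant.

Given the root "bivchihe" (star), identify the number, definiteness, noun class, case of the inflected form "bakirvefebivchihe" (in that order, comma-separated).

dual, definite, class IV, genitive

Segment: ba-kir-ve-fe-bivchihe.
number: fe- → dual.
definiteness: ve- → definite.
noun class: kir- → class IV.
case: ba- → genitive.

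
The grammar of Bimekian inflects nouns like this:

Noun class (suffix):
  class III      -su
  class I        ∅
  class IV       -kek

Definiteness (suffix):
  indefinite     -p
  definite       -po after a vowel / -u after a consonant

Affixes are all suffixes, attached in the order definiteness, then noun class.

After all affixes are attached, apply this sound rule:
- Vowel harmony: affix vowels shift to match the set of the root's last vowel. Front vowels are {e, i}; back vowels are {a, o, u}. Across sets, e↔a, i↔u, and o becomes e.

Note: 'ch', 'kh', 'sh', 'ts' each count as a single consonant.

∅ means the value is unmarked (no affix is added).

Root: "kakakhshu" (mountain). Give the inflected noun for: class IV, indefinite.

kakakhshupkak

Attach definiteness indefinite -p → kakakhshup.
Attach noun class class IV -kek → kakakhshupkek.
Apply vowel harmony: kakakhshupkek → kakakhshupkak.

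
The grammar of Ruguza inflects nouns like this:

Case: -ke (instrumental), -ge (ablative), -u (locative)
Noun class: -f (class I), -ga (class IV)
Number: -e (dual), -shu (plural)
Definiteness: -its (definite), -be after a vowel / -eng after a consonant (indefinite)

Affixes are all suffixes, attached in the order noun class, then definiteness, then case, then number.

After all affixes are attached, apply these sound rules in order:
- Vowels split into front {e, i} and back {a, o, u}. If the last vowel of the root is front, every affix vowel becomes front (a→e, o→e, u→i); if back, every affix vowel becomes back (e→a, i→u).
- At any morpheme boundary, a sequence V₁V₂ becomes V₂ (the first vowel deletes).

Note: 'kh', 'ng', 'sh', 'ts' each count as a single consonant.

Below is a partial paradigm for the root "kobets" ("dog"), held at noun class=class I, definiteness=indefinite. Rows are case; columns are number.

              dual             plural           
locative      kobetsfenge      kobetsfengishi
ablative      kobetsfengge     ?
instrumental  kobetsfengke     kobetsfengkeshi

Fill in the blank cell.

Attach noun class class I -f → kobetsf.
Attach definiteness indefinite -eng (after consonant 'f') → kobetsfeng.
Attach case ablative -ge → kobetsfengge.
Attach number plural -shu → kobetsfenggeshu.
Apply vowel harmony: kobetsfenggeshu → kobetsfenggeshi.
Vowel deletion: no change.

kobetsfenggeshi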